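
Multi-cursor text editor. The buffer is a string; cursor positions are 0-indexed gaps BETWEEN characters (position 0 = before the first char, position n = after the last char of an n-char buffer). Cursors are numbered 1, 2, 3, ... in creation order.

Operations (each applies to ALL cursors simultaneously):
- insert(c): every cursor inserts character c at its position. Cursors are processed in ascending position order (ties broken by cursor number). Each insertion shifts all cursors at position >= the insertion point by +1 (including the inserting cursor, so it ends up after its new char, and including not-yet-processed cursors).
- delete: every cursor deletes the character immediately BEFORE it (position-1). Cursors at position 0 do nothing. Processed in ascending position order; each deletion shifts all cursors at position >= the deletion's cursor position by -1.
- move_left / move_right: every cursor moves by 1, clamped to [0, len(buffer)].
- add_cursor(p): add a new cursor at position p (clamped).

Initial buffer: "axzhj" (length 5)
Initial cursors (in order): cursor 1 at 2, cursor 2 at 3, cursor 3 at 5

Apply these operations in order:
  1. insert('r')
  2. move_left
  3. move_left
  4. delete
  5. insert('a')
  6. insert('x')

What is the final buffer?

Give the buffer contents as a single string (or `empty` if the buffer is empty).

Answer: axxaxzraxjr

Derivation:
After op 1 (insert('r')): buffer="axrzrhjr" (len 8), cursors c1@3 c2@5 c3@8, authorship ..1.2..3
After op 2 (move_left): buffer="axrzrhjr" (len 8), cursors c1@2 c2@4 c3@7, authorship ..1.2..3
After op 3 (move_left): buffer="axrzrhjr" (len 8), cursors c1@1 c2@3 c3@6, authorship ..1.2..3
After op 4 (delete): buffer="xzrjr" (len 5), cursors c1@0 c2@1 c3@3, authorship ..2.3
After op 5 (insert('a')): buffer="axazrajr" (len 8), cursors c1@1 c2@3 c3@6, authorship 1.2.23.3
After op 6 (insert('x')): buffer="axxaxzraxjr" (len 11), cursors c1@2 c2@5 c3@9, authorship 11.22.233.3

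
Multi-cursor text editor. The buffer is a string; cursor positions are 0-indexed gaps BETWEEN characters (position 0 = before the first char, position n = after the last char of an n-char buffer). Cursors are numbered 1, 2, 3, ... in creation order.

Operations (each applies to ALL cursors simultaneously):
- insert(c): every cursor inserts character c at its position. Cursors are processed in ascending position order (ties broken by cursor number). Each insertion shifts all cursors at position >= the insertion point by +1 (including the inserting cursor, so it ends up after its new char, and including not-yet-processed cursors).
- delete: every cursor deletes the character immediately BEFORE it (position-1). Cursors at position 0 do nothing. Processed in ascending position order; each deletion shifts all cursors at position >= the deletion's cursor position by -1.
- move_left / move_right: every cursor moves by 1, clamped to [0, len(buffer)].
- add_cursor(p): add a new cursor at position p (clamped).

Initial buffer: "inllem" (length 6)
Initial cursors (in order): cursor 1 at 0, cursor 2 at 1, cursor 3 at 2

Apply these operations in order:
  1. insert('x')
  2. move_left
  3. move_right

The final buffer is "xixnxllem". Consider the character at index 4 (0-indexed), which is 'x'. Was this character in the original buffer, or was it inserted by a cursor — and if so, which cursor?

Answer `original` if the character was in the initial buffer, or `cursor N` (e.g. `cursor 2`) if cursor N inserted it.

After op 1 (insert('x')): buffer="xixnxllem" (len 9), cursors c1@1 c2@3 c3@5, authorship 1.2.3....
After op 2 (move_left): buffer="xixnxllem" (len 9), cursors c1@0 c2@2 c3@4, authorship 1.2.3....
After op 3 (move_right): buffer="xixnxllem" (len 9), cursors c1@1 c2@3 c3@5, authorship 1.2.3....
Authorship (.=original, N=cursor N): 1 . 2 . 3 . . . .
Index 4: author = 3

Answer: cursor 3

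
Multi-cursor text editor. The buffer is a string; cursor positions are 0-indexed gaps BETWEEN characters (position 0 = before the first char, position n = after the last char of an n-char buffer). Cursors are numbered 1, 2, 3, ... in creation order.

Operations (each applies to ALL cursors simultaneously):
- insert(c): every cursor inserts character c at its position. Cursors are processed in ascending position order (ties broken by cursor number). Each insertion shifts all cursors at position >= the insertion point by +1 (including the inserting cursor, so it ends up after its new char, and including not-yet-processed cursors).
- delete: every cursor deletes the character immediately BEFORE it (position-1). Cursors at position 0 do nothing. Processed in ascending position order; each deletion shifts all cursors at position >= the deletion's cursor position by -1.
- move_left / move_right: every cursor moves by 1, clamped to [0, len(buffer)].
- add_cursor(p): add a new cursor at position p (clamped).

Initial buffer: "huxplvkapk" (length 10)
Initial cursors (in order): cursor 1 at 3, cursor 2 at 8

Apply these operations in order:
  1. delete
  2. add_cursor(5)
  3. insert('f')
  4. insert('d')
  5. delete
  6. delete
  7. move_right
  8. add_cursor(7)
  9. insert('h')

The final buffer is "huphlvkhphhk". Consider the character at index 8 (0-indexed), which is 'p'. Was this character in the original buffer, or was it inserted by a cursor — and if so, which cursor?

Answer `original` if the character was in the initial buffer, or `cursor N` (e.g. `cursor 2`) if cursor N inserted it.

Answer: original

Derivation:
After op 1 (delete): buffer="huplvkpk" (len 8), cursors c1@2 c2@6, authorship ........
After op 2 (add_cursor(5)): buffer="huplvkpk" (len 8), cursors c1@2 c3@5 c2@6, authorship ........
After op 3 (insert('f')): buffer="hufplvfkfpk" (len 11), cursors c1@3 c3@7 c2@9, authorship ..1...3.2..
After op 4 (insert('d')): buffer="hufdplvfdkfdpk" (len 14), cursors c1@4 c3@9 c2@12, authorship ..11...33.22..
After op 5 (delete): buffer="hufplvfkfpk" (len 11), cursors c1@3 c3@7 c2@9, authorship ..1...3.2..
After op 6 (delete): buffer="huplvkpk" (len 8), cursors c1@2 c3@5 c2@6, authorship ........
After op 7 (move_right): buffer="huplvkpk" (len 8), cursors c1@3 c3@6 c2@7, authorship ........
After op 8 (add_cursor(7)): buffer="huplvkpk" (len 8), cursors c1@3 c3@6 c2@7 c4@7, authorship ........
After op 9 (insert('h')): buffer="huphlvkhphhk" (len 12), cursors c1@4 c3@8 c2@11 c4@11, authorship ...1...3.24.
Authorship (.=original, N=cursor N): . . . 1 . . . 3 . 2 4 .
Index 8: author = original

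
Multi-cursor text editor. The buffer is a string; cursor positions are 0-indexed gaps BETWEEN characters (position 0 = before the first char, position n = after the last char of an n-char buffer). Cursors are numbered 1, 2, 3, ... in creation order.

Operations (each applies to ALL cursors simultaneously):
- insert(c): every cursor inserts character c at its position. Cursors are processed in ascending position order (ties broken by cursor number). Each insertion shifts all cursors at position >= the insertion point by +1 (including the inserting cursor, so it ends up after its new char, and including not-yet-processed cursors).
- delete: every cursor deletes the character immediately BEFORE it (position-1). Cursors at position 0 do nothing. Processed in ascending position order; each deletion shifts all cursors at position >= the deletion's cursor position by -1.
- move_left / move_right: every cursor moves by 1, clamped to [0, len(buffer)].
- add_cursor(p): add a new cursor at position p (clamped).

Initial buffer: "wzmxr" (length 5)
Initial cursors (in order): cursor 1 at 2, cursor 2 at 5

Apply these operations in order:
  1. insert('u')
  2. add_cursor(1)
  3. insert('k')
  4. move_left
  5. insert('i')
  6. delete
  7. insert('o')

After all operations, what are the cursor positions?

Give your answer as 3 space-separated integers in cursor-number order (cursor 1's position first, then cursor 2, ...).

After op 1 (insert('u')): buffer="wzumxru" (len 7), cursors c1@3 c2@7, authorship ..1...2
After op 2 (add_cursor(1)): buffer="wzumxru" (len 7), cursors c3@1 c1@3 c2@7, authorship ..1...2
After op 3 (insert('k')): buffer="wkzukmxruk" (len 10), cursors c3@2 c1@5 c2@10, authorship .3.11...22
After op 4 (move_left): buffer="wkzukmxruk" (len 10), cursors c3@1 c1@4 c2@9, authorship .3.11...22
After op 5 (insert('i')): buffer="wikzuikmxruik" (len 13), cursors c3@2 c1@6 c2@12, authorship .33.111...222
After op 6 (delete): buffer="wkzukmxruk" (len 10), cursors c3@1 c1@4 c2@9, authorship .3.11...22
After op 7 (insert('o')): buffer="wokzuokmxruok" (len 13), cursors c3@2 c1@6 c2@12, authorship .33.111...222

Answer: 6 12 2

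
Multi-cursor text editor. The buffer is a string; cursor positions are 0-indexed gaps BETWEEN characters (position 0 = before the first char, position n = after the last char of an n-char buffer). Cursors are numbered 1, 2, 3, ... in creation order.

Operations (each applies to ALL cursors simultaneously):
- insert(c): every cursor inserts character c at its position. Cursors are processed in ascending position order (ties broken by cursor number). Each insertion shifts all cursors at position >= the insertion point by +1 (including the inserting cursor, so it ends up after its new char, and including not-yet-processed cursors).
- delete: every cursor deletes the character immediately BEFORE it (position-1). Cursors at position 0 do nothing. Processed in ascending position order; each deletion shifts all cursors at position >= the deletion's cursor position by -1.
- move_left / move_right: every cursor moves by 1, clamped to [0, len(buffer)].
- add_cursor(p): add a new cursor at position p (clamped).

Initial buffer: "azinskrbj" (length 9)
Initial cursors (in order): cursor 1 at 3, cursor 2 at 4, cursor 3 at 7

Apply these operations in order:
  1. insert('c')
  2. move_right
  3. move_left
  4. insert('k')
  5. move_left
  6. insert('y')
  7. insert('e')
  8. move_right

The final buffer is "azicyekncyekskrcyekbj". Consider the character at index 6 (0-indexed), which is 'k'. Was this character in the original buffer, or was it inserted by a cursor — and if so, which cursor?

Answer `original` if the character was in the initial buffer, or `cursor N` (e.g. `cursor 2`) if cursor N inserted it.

Answer: cursor 1

Derivation:
After op 1 (insert('c')): buffer="azicncskrcbj" (len 12), cursors c1@4 c2@6 c3@10, authorship ...1.2...3..
After op 2 (move_right): buffer="azicncskrcbj" (len 12), cursors c1@5 c2@7 c3@11, authorship ...1.2...3..
After op 3 (move_left): buffer="azicncskrcbj" (len 12), cursors c1@4 c2@6 c3@10, authorship ...1.2...3..
After op 4 (insert('k')): buffer="azicknckskrckbj" (len 15), cursors c1@5 c2@8 c3@13, authorship ...11.22...33..
After op 5 (move_left): buffer="azicknckskrckbj" (len 15), cursors c1@4 c2@7 c3@12, authorship ...11.22...33..
After op 6 (insert('y')): buffer="azicykncykskrcykbj" (len 18), cursors c1@5 c2@9 c3@15, authorship ...111.222...333..
After op 7 (insert('e')): buffer="azicyekncyekskrcyekbj" (len 21), cursors c1@6 c2@11 c3@18, authorship ...1111.2222...3333..
After op 8 (move_right): buffer="azicyekncyekskrcyekbj" (len 21), cursors c1@7 c2@12 c3@19, authorship ...1111.2222...3333..
Authorship (.=original, N=cursor N): . . . 1 1 1 1 . 2 2 2 2 . . . 3 3 3 3 . .
Index 6: author = 1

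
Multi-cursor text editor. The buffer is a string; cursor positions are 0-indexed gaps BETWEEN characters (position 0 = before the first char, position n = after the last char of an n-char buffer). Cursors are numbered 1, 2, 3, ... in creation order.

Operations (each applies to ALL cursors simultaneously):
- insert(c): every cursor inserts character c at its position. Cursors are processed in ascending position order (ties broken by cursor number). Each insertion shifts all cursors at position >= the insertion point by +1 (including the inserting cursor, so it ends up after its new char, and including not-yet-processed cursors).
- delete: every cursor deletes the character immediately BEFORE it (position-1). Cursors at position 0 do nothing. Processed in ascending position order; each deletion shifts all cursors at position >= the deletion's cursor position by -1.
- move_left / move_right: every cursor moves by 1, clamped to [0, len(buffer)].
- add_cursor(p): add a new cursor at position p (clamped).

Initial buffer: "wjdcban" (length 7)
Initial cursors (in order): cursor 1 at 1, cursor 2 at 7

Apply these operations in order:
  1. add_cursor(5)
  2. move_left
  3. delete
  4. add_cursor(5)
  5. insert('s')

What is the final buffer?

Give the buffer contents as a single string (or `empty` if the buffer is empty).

After op 1 (add_cursor(5)): buffer="wjdcban" (len 7), cursors c1@1 c3@5 c2@7, authorship .......
After op 2 (move_left): buffer="wjdcban" (len 7), cursors c1@0 c3@4 c2@6, authorship .......
After op 3 (delete): buffer="wjdbn" (len 5), cursors c1@0 c3@3 c2@4, authorship .....
After op 4 (add_cursor(5)): buffer="wjdbn" (len 5), cursors c1@0 c3@3 c2@4 c4@5, authorship .....
After op 5 (insert('s')): buffer="swjdsbsns" (len 9), cursors c1@1 c3@5 c2@7 c4@9, authorship 1...3.2.4

Answer: swjdsbsns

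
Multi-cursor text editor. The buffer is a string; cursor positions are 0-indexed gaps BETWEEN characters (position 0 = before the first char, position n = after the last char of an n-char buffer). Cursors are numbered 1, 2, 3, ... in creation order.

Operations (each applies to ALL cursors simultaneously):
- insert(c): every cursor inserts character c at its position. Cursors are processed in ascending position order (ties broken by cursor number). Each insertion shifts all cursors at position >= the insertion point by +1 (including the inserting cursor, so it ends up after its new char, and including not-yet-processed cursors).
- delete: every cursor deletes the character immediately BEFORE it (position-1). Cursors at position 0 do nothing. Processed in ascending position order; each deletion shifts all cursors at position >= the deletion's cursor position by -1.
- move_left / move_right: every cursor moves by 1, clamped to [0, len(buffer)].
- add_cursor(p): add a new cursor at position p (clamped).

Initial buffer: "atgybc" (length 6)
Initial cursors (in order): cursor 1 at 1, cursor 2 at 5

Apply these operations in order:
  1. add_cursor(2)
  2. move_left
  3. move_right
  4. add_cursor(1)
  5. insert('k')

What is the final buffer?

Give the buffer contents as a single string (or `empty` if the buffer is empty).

Answer: akktkgybkc

Derivation:
After op 1 (add_cursor(2)): buffer="atgybc" (len 6), cursors c1@1 c3@2 c2@5, authorship ......
After op 2 (move_left): buffer="atgybc" (len 6), cursors c1@0 c3@1 c2@4, authorship ......
After op 3 (move_right): buffer="atgybc" (len 6), cursors c1@1 c3@2 c2@5, authorship ......
After op 4 (add_cursor(1)): buffer="atgybc" (len 6), cursors c1@1 c4@1 c3@2 c2@5, authorship ......
After op 5 (insert('k')): buffer="akktkgybkc" (len 10), cursors c1@3 c4@3 c3@5 c2@9, authorship .14.3...2.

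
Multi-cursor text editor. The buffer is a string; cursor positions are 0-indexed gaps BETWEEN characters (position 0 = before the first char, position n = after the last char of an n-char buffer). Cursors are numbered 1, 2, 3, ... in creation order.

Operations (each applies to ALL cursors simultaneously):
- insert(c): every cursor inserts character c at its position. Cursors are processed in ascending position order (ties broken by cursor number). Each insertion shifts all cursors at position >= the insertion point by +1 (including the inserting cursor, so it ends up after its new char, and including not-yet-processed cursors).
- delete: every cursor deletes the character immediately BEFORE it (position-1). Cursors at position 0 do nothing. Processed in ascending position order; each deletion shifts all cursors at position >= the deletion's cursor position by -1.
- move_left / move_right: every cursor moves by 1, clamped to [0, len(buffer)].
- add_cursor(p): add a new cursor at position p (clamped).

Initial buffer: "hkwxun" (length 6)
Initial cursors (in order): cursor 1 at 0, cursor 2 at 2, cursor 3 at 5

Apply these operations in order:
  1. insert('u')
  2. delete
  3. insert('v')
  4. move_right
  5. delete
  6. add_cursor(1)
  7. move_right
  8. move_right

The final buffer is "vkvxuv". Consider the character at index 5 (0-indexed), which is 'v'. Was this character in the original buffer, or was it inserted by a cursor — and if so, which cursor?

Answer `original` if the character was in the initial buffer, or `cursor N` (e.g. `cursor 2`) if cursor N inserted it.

Answer: cursor 3

Derivation:
After op 1 (insert('u')): buffer="uhkuwxuun" (len 9), cursors c1@1 c2@4 c3@8, authorship 1..2...3.
After op 2 (delete): buffer="hkwxun" (len 6), cursors c1@0 c2@2 c3@5, authorship ......
After op 3 (insert('v')): buffer="vhkvwxuvn" (len 9), cursors c1@1 c2@4 c3@8, authorship 1..2...3.
After op 4 (move_right): buffer="vhkvwxuvn" (len 9), cursors c1@2 c2@5 c3@9, authorship 1..2...3.
After op 5 (delete): buffer="vkvxuv" (len 6), cursors c1@1 c2@3 c3@6, authorship 1.2..3
After op 6 (add_cursor(1)): buffer="vkvxuv" (len 6), cursors c1@1 c4@1 c2@3 c3@6, authorship 1.2..3
After op 7 (move_right): buffer="vkvxuv" (len 6), cursors c1@2 c4@2 c2@4 c3@6, authorship 1.2..3
After op 8 (move_right): buffer="vkvxuv" (len 6), cursors c1@3 c4@3 c2@5 c3@6, authorship 1.2..3
Authorship (.=original, N=cursor N): 1 . 2 . . 3
Index 5: author = 3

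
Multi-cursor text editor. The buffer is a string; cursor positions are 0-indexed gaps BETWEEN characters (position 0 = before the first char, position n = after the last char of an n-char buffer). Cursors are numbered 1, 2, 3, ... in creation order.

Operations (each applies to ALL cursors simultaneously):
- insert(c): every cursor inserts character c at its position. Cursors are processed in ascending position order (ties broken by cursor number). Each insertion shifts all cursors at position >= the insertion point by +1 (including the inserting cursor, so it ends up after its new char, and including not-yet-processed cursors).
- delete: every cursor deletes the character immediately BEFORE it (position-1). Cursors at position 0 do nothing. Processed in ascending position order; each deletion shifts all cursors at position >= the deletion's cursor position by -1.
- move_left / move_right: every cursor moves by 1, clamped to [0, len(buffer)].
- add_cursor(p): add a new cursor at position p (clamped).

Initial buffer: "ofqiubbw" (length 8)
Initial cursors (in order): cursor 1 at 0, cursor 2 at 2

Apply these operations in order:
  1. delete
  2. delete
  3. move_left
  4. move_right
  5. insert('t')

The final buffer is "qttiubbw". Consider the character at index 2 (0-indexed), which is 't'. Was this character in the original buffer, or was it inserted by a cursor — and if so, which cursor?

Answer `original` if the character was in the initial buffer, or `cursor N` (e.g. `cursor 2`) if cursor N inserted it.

Answer: cursor 2

Derivation:
After op 1 (delete): buffer="oqiubbw" (len 7), cursors c1@0 c2@1, authorship .......
After op 2 (delete): buffer="qiubbw" (len 6), cursors c1@0 c2@0, authorship ......
After op 3 (move_left): buffer="qiubbw" (len 6), cursors c1@0 c2@0, authorship ......
After op 4 (move_right): buffer="qiubbw" (len 6), cursors c1@1 c2@1, authorship ......
After op 5 (insert('t')): buffer="qttiubbw" (len 8), cursors c1@3 c2@3, authorship .12.....
Authorship (.=original, N=cursor N): . 1 2 . . . . .
Index 2: author = 2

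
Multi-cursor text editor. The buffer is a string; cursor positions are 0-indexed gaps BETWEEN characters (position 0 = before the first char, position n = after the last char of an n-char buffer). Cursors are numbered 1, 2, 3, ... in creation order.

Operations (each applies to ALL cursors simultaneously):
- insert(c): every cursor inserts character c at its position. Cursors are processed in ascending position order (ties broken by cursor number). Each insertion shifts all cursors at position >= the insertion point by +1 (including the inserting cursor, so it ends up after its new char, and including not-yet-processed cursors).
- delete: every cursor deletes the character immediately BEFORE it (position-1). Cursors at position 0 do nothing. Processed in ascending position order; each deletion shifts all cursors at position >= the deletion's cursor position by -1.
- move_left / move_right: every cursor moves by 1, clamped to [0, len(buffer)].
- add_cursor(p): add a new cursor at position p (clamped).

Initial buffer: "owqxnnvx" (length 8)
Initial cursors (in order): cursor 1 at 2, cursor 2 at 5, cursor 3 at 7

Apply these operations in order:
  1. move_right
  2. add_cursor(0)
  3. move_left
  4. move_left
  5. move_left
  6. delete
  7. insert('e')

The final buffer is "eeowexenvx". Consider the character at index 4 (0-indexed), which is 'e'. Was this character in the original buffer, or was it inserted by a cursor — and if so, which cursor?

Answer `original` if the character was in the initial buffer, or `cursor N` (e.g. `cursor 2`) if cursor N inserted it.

Answer: cursor 2

Derivation:
After op 1 (move_right): buffer="owqxnnvx" (len 8), cursors c1@3 c2@6 c3@8, authorship ........
After op 2 (add_cursor(0)): buffer="owqxnnvx" (len 8), cursors c4@0 c1@3 c2@6 c3@8, authorship ........
After op 3 (move_left): buffer="owqxnnvx" (len 8), cursors c4@0 c1@2 c2@5 c3@7, authorship ........
After op 4 (move_left): buffer="owqxnnvx" (len 8), cursors c4@0 c1@1 c2@4 c3@6, authorship ........
After op 5 (move_left): buffer="owqxnnvx" (len 8), cursors c1@0 c4@0 c2@3 c3@5, authorship ........
After op 6 (delete): buffer="owxnvx" (len 6), cursors c1@0 c4@0 c2@2 c3@3, authorship ......
After op 7 (insert('e')): buffer="eeowexenvx" (len 10), cursors c1@2 c4@2 c2@5 c3@7, authorship 14..2.3...
Authorship (.=original, N=cursor N): 1 4 . . 2 . 3 . . .
Index 4: author = 2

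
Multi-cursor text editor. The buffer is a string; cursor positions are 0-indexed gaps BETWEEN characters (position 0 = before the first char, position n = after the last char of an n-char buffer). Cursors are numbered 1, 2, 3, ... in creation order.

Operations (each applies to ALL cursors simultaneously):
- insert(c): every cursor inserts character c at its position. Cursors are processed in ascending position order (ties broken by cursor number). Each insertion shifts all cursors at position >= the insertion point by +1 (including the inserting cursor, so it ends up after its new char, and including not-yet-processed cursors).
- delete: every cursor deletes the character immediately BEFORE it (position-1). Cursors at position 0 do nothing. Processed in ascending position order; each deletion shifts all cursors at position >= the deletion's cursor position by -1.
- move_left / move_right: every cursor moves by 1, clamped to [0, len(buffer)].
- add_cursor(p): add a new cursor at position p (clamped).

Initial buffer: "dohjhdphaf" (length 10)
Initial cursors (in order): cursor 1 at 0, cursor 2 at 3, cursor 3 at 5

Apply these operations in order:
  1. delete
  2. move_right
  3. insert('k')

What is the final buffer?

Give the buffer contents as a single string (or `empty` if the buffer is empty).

Answer: dkojkdkphaf

Derivation:
After op 1 (delete): buffer="dojdphaf" (len 8), cursors c1@0 c2@2 c3@3, authorship ........
After op 2 (move_right): buffer="dojdphaf" (len 8), cursors c1@1 c2@3 c3@4, authorship ........
After op 3 (insert('k')): buffer="dkojkdkphaf" (len 11), cursors c1@2 c2@5 c3@7, authorship .1..2.3....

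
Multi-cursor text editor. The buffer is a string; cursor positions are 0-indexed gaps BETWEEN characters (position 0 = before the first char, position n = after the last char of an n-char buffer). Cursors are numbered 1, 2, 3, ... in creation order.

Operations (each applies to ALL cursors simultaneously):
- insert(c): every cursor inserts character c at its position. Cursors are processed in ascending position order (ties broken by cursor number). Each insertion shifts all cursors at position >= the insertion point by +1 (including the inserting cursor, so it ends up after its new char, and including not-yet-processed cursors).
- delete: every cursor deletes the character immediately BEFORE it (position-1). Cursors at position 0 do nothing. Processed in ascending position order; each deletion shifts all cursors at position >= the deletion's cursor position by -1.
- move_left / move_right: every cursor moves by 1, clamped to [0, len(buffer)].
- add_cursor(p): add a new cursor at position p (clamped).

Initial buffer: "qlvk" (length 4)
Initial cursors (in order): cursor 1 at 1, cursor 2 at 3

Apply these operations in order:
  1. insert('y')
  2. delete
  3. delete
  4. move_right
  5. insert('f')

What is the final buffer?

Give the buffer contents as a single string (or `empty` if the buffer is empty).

Answer: lfkf

Derivation:
After op 1 (insert('y')): buffer="qylvyk" (len 6), cursors c1@2 c2@5, authorship .1..2.
After op 2 (delete): buffer="qlvk" (len 4), cursors c1@1 c2@3, authorship ....
After op 3 (delete): buffer="lk" (len 2), cursors c1@0 c2@1, authorship ..
After op 4 (move_right): buffer="lk" (len 2), cursors c1@1 c2@2, authorship ..
After op 5 (insert('f')): buffer="lfkf" (len 4), cursors c1@2 c2@4, authorship .1.2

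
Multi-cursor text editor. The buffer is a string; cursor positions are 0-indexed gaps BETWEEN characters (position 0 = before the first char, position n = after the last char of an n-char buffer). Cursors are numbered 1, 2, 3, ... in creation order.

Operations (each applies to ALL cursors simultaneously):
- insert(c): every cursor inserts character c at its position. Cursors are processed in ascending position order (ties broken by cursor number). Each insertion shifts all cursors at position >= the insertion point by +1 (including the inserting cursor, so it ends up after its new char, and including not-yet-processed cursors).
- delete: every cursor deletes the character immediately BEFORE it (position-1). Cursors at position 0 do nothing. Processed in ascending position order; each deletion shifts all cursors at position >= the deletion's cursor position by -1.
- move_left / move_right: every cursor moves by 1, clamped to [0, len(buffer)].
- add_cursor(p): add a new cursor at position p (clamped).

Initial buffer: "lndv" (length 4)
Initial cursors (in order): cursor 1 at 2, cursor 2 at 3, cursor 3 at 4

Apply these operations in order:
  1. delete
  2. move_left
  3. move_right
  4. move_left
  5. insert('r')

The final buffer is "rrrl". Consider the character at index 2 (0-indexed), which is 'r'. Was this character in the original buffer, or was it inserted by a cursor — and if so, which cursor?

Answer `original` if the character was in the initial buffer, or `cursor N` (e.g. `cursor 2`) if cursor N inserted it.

Answer: cursor 3

Derivation:
After op 1 (delete): buffer="l" (len 1), cursors c1@1 c2@1 c3@1, authorship .
After op 2 (move_left): buffer="l" (len 1), cursors c1@0 c2@0 c3@0, authorship .
After op 3 (move_right): buffer="l" (len 1), cursors c1@1 c2@1 c3@1, authorship .
After op 4 (move_left): buffer="l" (len 1), cursors c1@0 c2@0 c3@0, authorship .
After op 5 (insert('r')): buffer="rrrl" (len 4), cursors c1@3 c2@3 c3@3, authorship 123.
Authorship (.=original, N=cursor N): 1 2 3 .
Index 2: author = 3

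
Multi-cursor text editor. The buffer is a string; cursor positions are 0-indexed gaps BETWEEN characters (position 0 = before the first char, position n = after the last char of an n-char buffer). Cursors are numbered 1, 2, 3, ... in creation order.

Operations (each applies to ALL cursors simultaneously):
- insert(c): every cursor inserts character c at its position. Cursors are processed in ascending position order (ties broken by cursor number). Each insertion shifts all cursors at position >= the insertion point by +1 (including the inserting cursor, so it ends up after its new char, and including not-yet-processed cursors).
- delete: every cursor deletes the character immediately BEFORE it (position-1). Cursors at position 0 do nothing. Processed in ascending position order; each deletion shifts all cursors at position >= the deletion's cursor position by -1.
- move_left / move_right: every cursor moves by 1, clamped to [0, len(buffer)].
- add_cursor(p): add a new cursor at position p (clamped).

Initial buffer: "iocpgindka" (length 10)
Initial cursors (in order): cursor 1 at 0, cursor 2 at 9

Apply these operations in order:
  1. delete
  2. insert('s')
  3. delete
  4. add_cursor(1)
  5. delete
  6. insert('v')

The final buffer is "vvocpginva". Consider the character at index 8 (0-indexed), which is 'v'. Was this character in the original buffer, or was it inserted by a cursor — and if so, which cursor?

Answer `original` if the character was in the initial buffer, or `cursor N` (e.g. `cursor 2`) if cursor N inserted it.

After op 1 (delete): buffer="iocpginda" (len 9), cursors c1@0 c2@8, authorship .........
After op 2 (insert('s')): buffer="siocpgindsa" (len 11), cursors c1@1 c2@10, authorship 1........2.
After op 3 (delete): buffer="iocpginda" (len 9), cursors c1@0 c2@8, authorship .........
After op 4 (add_cursor(1)): buffer="iocpginda" (len 9), cursors c1@0 c3@1 c2@8, authorship .........
After op 5 (delete): buffer="ocpgina" (len 7), cursors c1@0 c3@0 c2@6, authorship .......
After op 6 (insert('v')): buffer="vvocpginva" (len 10), cursors c1@2 c3@2 c2@9, authorship 13......2.
Authorship (.=original, N=cursor N): 1 3 . . . . . . 2 .
Index 8: author = 2

Answer: cursor 2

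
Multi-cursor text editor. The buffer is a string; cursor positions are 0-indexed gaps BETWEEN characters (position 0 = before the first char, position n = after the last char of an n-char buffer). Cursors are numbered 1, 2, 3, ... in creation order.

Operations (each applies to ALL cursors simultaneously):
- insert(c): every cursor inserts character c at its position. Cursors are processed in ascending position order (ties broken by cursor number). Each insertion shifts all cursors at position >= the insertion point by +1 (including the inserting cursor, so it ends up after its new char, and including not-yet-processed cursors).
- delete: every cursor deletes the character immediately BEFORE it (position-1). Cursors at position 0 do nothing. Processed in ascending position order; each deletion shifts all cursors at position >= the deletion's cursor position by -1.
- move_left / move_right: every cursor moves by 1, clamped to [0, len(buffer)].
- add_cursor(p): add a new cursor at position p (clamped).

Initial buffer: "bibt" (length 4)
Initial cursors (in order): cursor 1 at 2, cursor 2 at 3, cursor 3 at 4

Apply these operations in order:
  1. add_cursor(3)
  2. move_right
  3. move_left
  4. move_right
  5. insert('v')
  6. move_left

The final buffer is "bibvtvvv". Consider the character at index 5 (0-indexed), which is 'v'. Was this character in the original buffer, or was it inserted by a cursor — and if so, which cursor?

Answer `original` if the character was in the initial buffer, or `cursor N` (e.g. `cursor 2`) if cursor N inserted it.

Answer: cursor 2

Derivation:
After op 1 (add_cursor(3)): buffer="bibt" (len 4), cursors c1@2 c2@3 c4@3 c3@4, authorship ....
After op 2 (move_right): buffer="bibt" (len 4), cursors c1@3 c2@4 c3@4 c4@4, authorship ....
After op 3 (move_left): buffer="bibt" (len 4), cursors c1@2 c2@3 c3@3 c4@3, authorship ....
After op 4 (move_right): buffer="bibt" (len 4), cursors c1@3 c2@4 c3@4 c4@4, authorship ....
After op 5 (insert('v')): buffer="bibvtvvv" (len 8), cursors c1@4 c2@8 c3@8 c4@8, authorship ...1.234
After op 6 (move_left): buffer="bibvtvvv" (len 8), cursors c1@3 c2@7 c3@7 c4@7, authorship ...1.234
Authorship (.=original, N=cursor N): . . . 1 . 2 3 4
Index 5: author = 2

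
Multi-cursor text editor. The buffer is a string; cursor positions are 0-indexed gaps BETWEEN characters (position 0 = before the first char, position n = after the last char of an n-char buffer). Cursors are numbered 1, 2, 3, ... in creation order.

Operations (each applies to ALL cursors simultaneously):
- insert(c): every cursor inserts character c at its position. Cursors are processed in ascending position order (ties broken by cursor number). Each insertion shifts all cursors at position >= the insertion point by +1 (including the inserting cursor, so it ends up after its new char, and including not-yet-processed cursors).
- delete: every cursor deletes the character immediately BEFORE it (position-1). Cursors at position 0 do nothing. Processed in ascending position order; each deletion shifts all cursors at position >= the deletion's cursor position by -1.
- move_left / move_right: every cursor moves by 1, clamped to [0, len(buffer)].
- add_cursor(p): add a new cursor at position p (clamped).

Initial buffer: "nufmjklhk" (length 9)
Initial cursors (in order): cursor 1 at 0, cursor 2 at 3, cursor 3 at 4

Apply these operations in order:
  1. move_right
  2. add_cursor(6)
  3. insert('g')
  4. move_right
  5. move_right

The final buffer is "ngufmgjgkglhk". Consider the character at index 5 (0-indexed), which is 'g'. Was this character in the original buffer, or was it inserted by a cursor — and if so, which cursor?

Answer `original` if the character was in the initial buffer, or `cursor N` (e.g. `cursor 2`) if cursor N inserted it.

After op 1 (move_right): buffer="nufmjklhk" (len 9), cursors c1@1 c2@4 c3@5, authorship .........
After op 2 (add_cursor(6)): buffer="nufmjklhk" (len 9), cursors c1@1 c2@4 c3@5 c4@6, authorship .........
After op 3 (insert('g')): buffer="ngufmgjgkglhk" (len 13), cursors c1@2 c2@6 c3@8 c4@10, authorship .1...2.3.4...
After op 4 (move_right): buffer="ngufmgjgkglhk" (len 13), cursors c1@3 c2@7 c3@9 c4@11, authorship .1...2.3.4...
After op 5 (move_right): buffer="ngufmgjgkglhk" (len 13), cursors c1@4 c2@8 c3@10 c4@12, authorship .1...2.3.4...
Authorship (.=original, N=cursor N): . 1 . . . 2 . 3 . 4 . . .
Index 5: author = 2

Answer: cursor 2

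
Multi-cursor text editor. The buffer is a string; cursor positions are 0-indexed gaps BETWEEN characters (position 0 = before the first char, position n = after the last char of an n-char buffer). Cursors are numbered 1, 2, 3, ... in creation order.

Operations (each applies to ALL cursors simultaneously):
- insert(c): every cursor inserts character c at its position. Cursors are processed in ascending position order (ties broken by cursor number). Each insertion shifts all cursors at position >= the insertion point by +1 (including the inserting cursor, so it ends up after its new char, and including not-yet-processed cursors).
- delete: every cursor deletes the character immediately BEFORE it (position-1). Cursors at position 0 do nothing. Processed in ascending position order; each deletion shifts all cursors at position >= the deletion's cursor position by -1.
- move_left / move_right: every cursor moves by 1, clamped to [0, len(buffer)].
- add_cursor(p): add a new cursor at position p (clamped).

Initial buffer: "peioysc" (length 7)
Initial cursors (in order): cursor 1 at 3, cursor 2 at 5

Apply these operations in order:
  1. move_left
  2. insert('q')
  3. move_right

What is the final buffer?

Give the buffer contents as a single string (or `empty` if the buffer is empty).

Answer: peqioqysc

Derivation:
After op 1 (move_left): buffer="peioysc" (len 7), cursors c1@2 c2@4, authorship .......
After op 2 (insert('q')): buffer="peqioqysc" (len 9), cursors c1@3 c2@6, authorship ..1..2...
After op 3 (move_right): buffer="peqioqysc" (len 9), cursors c1@4 c2@7, authorship ..1..2...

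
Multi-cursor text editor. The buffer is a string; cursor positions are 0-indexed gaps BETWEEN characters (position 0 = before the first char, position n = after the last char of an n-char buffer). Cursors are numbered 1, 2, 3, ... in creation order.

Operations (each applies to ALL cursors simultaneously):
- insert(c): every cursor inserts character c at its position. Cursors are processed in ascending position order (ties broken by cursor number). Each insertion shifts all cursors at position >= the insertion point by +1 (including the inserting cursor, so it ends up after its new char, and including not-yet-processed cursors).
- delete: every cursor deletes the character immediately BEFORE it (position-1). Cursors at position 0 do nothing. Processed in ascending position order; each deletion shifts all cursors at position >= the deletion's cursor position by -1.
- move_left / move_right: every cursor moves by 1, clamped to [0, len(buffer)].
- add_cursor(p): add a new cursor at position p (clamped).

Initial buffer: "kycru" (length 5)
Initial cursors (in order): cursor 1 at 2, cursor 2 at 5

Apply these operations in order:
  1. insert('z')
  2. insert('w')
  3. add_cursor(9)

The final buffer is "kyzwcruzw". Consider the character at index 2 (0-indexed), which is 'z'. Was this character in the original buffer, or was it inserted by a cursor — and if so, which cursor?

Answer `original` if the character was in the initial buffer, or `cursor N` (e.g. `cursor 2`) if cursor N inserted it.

After op 1 (insert('z')): buffer="kyzcruz" (len 7), cursors c1@3 c2@7, authorship ..1...2
After op 2 (insert('w')): buffer="kyzwcruzw" (len 9), cursors c1@4 c2@9, authorship ..11...22
After op 3 (add_cursor(9)): buffer="kyzwcruzw" (len 9), cursors c1@4 c2@9 c3@9, authorship ..11...22
Authorship (.=original, N=cursor N): . . 1 1 . . . 2 2
Index 2: author = 1

Answer: cursor 1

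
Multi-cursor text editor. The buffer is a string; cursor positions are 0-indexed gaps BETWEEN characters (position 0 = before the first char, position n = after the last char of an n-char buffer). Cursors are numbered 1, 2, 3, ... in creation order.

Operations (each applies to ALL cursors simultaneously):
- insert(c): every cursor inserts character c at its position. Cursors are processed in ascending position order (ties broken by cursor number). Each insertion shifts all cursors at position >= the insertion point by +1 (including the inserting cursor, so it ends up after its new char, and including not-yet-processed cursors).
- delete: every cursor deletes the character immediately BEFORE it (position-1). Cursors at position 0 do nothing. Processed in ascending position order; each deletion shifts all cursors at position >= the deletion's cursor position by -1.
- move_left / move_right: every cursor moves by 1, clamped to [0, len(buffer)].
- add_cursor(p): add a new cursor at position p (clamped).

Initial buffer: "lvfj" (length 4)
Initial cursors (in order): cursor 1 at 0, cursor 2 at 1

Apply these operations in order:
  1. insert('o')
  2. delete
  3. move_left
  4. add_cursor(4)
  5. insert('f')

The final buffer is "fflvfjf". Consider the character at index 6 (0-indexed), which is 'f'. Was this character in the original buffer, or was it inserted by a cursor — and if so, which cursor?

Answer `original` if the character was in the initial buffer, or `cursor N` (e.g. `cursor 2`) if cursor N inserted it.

After op 1 (insert('o')): buffer="olovfj" (len 6), cursors c1@1 c2@3, authorship 1.2...
After op 2 (delete): buffer="lvfj" (len 4), cursors c1@0 c2@1, authorship ....
After op 3 (move_left): buffer="lvfj" (len 4), cursors c1@0 c2@0, authorship ....
After op 4 (add_cursor(4)): buffer="lvfj" (len 4), cursors c1@0 c2@0 c3@4, authorship ....
After op 5 (insert('f')): buffer="fflvfjf" (len 7), cursors c1@2 c2@2 c3@7, authorship 12....3
Authorship (.=original, N=cursor N): 1 2 . . . . 3
Index 6: author = 3

Answer: cursor 3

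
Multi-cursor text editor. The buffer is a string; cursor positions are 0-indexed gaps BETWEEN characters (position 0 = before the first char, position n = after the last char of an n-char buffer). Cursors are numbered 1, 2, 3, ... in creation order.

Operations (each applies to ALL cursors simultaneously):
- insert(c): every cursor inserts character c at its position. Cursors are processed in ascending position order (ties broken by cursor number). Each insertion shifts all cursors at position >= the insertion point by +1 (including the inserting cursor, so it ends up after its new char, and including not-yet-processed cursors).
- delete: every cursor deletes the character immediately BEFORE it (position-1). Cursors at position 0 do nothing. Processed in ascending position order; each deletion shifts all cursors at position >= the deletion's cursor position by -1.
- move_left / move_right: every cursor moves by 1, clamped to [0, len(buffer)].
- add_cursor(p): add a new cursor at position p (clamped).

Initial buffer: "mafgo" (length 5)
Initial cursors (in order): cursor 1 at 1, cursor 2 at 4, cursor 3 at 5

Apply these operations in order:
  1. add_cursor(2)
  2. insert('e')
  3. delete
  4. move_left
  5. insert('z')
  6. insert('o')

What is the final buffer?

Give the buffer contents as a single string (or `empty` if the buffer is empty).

After op 1 (add_cursor(2)): buffer="mafgo" (len 5), cursors c1@1 c4@2 c2@4 c3@5, authorship .....
After op 2 (insert('e')): buffer="meaefgeoe" (len 9), cursors c1@2 c4@4 c2@7 c3@9, authorship .1.4..2.3
After op 3 (delete): buffer="mafgo" (len 5), cursors c1@1 c4@2 c2@4 c3@5, authorship .....
After op 4 (move_left): buffer="mafgo" (len 5), cursors c1@0 c4@1 c2@3 c3@4, authorship .....
After op 5 (insert('z')): buffer="zmzafzgzo" (len 9), cursors c1@1 c4@3 c2@6 c3@8, authorship 1.4..2.3.
After op 6 (insert('o')): buffer="zomzoafzogzoo" (len 13), cursors c1@2 c4@5 c2@9 c3@12, authorship 11.44..22.33.

Answer: zomzoafzogzoo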